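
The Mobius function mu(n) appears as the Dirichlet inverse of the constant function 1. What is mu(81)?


81 has a squared prime factor, so mu(81) = 0.
Factorization reveals a repeated prime.

0


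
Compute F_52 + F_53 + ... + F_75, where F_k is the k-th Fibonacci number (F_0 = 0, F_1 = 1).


Use the identity sum_{k=0}^{N} F_k = F_{N+2} - 1 (which follows from F_{k+2} - F_{k+1} = F_k). Then
sum_{k=52}^{75} F_k = (F_{77} - 1) - (F_{53} - 1) = F_{77} - F_{53}.
Computing: F_{77} = 5527939700884757, F_{53} = 53316291173, so
Sum = 5527939700884757 - 53316291173 = 5527886384593584.

5527886384593584


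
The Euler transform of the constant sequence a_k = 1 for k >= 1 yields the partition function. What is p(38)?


The Euler transform converts the sequence a_k = 1 into the number of integer partitions.
Using the recurrence or dynamic programming:
p(38) = 26015

26015


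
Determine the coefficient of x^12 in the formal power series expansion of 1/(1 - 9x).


The geometric series identity gives 1/(1 - c x) = sum_{k>=0} c^k x^k, so the coefficient of x^k is c^k.
Here c = 9 and k = 12.
Computing: 9^12 = 282429536481

282429536481


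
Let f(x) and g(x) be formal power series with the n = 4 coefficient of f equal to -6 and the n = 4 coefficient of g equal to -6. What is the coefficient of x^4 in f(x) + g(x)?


Addition of formal power series is termwise.
The coefficient of x^4 in f + g = -6 + -6
= -12

-12


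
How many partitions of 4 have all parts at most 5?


Using the generating function (1-x)^(-1)(1-x^2)^(-1)...(1-x^5)^(-1),
the coefficient of x^4 counts these restricted partitions.
Result = 5

5


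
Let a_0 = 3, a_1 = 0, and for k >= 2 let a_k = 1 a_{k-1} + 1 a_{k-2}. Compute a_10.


Iterating the recurrence forward:
a_0 = 3
a_1 = 0
a_2 = 1*0 + 1*3 = 3
a_3 = 1*3 + 1*0 = 3
a_4 = 1*3 + 1*3 = 6
a_5 = 1*6 + 1*3 = 9
a_6 = 1*9 + 1*6 = 15
a_7 = 1*15 + 1*9 = 24
a_8 = 1*24 + 1*15 = 39
a_9 = 1*39 + 1*24 = 63
a_10 = 1*63 + 1*39 = 102
So a_10 = 102.

102


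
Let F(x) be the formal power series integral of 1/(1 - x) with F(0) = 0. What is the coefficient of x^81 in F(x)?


1/(1 - x) = sum_{k>=0} x^k. Integrating termwise and using F(0) = 0 gives
F(x) = sum_{k>=0} x^(k+1) / (k+1) = sum_{m>=1} x^m / m = -ln(1 - x).
So the coefficient of x^81 is 1/81 = 1/81.

1/81


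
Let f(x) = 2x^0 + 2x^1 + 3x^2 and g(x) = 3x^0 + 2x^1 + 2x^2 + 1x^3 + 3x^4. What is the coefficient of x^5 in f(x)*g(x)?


Cauchy product at x^5:
2*3 + 3*1
= 9

9


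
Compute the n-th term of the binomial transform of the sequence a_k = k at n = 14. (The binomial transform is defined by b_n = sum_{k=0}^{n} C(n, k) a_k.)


With a_k = k, b_n = sum_{k=0}^{n} C(n, k) k. Using k * C(n, k) = n * C(n-1, k-1) gives b_n = n * sum_{k>=1} C(n-1, k-1) = n * 2^(n-1).
For n = 14: 14 * 2^13 = 14 * 8192 = 114688.

114688


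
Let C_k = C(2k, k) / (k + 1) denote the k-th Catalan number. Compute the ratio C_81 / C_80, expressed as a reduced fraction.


Using C_k = (2k)! / (k! (k+1)!), the ratio C_{k+1}/C_k simplifies to
C_{k+1}/C_k = [(2k+2)! / ((k+1)! (k+2)!)] * [k! (k+1)! / (2k)!]
 = (2k+2)(2k+1) / ((k+1)(k+2)) = 2(2k+1) / (k+2).
For k = 80: 2(2*80 + 1) / (80 + 2) = 322/82 = 161/41.

161/41


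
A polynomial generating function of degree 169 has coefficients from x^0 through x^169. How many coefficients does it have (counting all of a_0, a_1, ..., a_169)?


A polynomial of degree 169 takes the form a_0 + a_1 x + ... + a_169 x^169.
The number of coefficients is 169 + 1 = 170.

170


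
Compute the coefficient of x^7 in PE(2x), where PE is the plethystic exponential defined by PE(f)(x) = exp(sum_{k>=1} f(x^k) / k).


With f(x) = 2x, the exponent is sum_{k>=1} 2 x^k / k = 2 * (-ln(1 - x)). Exponentiating:
PE(2x) = exp(-2 ln(1 - x)) = 1/(1 - x)^2.
By the negative binomial expansion, [x^n] 1/(1 - x)^2 = C(n + 1, 1).
For n = 7: C(8, 1) = 8.

8


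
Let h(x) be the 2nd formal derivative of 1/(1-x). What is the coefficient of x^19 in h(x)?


Differentiating 2 times: d^2/dx^2 [1/(1-x)] = 2!/(1-x)^3.
The expansion 1/(1-x)^3 = sum_{k>=0} C(k+2, 2) x^k, so the coefficient of x^n in 2!/(1-x)^3 is 2! * C(n+2, 2).
For n = 19: 2 * C(21, 2) = 2 * 210 = 420

420


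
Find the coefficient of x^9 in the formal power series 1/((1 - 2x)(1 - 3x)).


By partial fractions or Cauchy convolution:
The coefficient equals sum_{k=0}^{9} 2^k * 3^(9-k).
= 58025

58025


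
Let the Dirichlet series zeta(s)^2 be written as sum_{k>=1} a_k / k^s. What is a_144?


The Dirichlet convolution of the constant function 1 with itself gives (1 * 1)(k) = sum_{d | k} 1 = d(k), the number of positive divisors of k.
Since zeta(s) = sum_{k>=1} 1/k^s, we have zeta(s)^2 = sum_{k>=1} d(k)/k^s, so a_k = d(k).
For k = 144: the divisors are 1, 2, 3, 4, 6, 8, 9, 12, 16, 18, 24, 36, 48, 72, 144.
Count = 15.

15


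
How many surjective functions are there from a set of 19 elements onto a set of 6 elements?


By inclusion-exclusion on which target elements are missed, the number of surjections from an n-set onto a k-set is
surj(n, k) = sum_{j=0}^{k} (-1)^j C(k, j) (k - j)^n.
Equivalently surj(n, k) = k! * S(n, k), where S(n, k) is the Stirling number of the second kind.
For n = 19, k = 6:
S(19, 6) = 693081601779, so
surj = 6! * 693081601779 = 720 * 693081601779 = 499018753280880.

499018753280880


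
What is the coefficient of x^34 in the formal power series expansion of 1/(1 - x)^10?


The negative binomial / multiset identity is
1/(1 - x)^r = sum_{k>=0} C(k + r - 1, r - 1) x^k.
Here r = 10 and k = 34, so the coefficient is
C(34 + 9, 9) = C(43, 9)
= 563921995

563921995


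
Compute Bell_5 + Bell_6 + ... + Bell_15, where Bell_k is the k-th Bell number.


Recall Bell_k counts set partitions of a k-set (with Bell_0 = 1 by convention).
Bell_5 through Bell_15: 52, 203, 877, 4140, 21147, 115975, 678570, 4213597, 27644437, 190899322, 1382958545
Sum = 52 + 203 + 877 + 4140 + 21147 + 115975 + 678570 + 4213597 + 27644437 + 190899322 + 1382958545 = 1606536865.

1606536865


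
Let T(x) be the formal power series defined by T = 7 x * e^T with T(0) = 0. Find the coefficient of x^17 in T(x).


Apply the Lagrange inversion formula: if T = 7 x * phi(T) with phi(t) = e^t, then
[x^n] T = 7^n * (1/n) [t^(n-1)] phi(t)^n = 7^n * (1/n) [t^(n-1)] e^(n t) = 7^n * (1/n) * n^(n-1) / (n-1)! = 7^n * n^(n-1) / n!.
When c = 1 this is the Cayley count of rooted labeled trees on n vertices, divided by n!.
For n = 17: 7^17 * 17^16 / 17! = 232630513987207 * 48661191875666868481/355687428096000 = 13589529504521590732100867929799/426995712000.

13589529504521590732100867929799/426995712000


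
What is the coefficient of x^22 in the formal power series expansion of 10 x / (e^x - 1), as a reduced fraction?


The exponential generating function for Bernoulli numbers is
x / (e^x - 1) = sum_{k>=0} B_k x^k / k!.
So the coefficient of x^22 in 10 x / (e^x - 1) is 10 B_22 / 22!.
Computing: B_22 = 854513/138, 22! = 1124000727777607680000, giving
10 * 854513/138 / 1124000727777607680000 = 77683/1410110003939180544000.

77683/1410110003939180544000


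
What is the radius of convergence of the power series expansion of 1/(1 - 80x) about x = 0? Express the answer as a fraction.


Expanding 1/(1 - 80x) = sum_{k>=0} 80^k x^k, the series converges when |80x| < 1, i.e., |x| < 1/80.
So the radius of convergence is 1/80 = 1/80.

1/80


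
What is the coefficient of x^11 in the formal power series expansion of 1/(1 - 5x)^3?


The general identity 1/(1 - c x)^r = sum_{k>=0} c^k C(k + r - 1, r - 1) x^k follows by substituting y = c x into 1/(1 - y)^r = sum_{k>=0} C(k + r - 1, r - 1) y^k.
For c = 5, r = 3, k = 11:
5^11 * C(13, 2) = 48828125 * 78 = 3808593750.

3808593750


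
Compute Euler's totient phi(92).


phi(n) counts integers in [1, n] coprime to n. Using the multiplicative formula phi(n) = n * prod_{p | n} (1 - 1/p):
92 = 2^2 * 23, so
phi(92) = 92 * (1 - 1/2) * (1 - 1/23) = 44.

44


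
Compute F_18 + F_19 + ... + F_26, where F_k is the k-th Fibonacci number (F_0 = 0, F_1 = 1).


Use the identity sum_{k=0}^{N} F_k = F_{N+2} - 1 (which follows from F_{k+2} - F_{k+1} = F_k). Then
sum_{k=18}^{26} F_k = (F_{28} - 1) - (F_{19} - 1) = F_{28} - F_{19}.
Computing: F_{28} = 317811, F_{19} = 4181, so
Sum = 317811 - 4181 = 313630.

313630


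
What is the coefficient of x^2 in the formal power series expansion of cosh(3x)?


The Maclaurin series is cosh(t) = sum_{m>=0} t^(2m) / (2m)!, so substituting t = 3x, only even powers of x are nonzero, with coefficient of x^(2m) equal to 3^(2m) / (2m)!.
For x^2 the coefficient is 3^2/2! = 9/2 = 9/2.

9/2


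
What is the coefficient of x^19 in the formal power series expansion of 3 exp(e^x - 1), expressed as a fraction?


exp(e^x - 1) is the exponential generating function for the Bell numbers Bell_k: exp(e^x - 1) = sum_{k>=0} Bell_k x^k / k!.
So the coefficient of x^19 in 3 exp(e^x - 1) is 3 Bell_19 / 19!.
Computing: Bell_19 = 5832742205057 and 19! = 121645100408832000, giving
3 * 5832742205057/121645100408832000 = 5832742205057/40548366802944000.

5832742205057/40548366802944000


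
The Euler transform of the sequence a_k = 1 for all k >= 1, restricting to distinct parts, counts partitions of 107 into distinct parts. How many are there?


Partitions of 107 into distinct parts can be computed via generating function.
Product (1+x)(1+x^2)(1+x^3)...
The coefficient of x^107 = 789640

789640


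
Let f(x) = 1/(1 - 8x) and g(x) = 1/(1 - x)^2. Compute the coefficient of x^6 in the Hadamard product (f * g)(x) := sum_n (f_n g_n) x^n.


f has coefficients f_k = 8^k. For g = 1/(1 - x)^2 the coefficient is g_k = C(k + 1, 1) = k + 1. The Hadamard coefficient is (f * g)_k = 8^k * (k + 1).
For k = 6: 8^6 * 7 = 262144 * 7 = 1835008.

1835008


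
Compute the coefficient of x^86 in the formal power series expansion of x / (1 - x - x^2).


Let f(x) = sum_{k>=0} a_k x^k. Multiplying f(x) * (1 - x - x^2) = x and matching coefficients gives a_0 = 0, a_1 = 1, and a_k = a_{k-1} + a_{k-2} for k >= 2. These are the Fibonacci numbers F_k.
Iterating from F_0 = 0, F_1 = 1:
F_0=0, F_1=1, F_2=1, F_3=2, F_4=3, F_5=5, F_6=8, F_7=13, F_8=21, F_9=34, ...
F_86 = 420196140727489673.

420196140727489673


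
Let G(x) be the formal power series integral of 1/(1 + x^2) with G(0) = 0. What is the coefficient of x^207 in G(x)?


1/(1 + x^2) = sum_{j>=0} (-1)^j x^(2j). Integrating termwise with G(0) = 0:
G(x) = sum_{j>=0} (-1)^j x^(2j+1) / (2j+1) = arctan(x).
Only odd powers are nonzero. For x^207 write 207 = 2*103 + 1, giving
(-1)^103 / 207 = -1/207 = -1/207.

-1/207


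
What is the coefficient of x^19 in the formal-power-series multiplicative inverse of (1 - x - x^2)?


Let the inverse be f(x) = sum_{k>=0} a_k x^k. From f(x) * (1 - x - x^2) = 1 and matching coefficients:
 x^0: a_0 = 1.
 x^1: a_1 - a_0 = 0, so a_1 = 1.
 x^k (k >= 2): a_k - a_{k-1} - a_{k-2} = 0, i.e. a_k = a_{k-1} + a_{k-2}.
This is the Fibonacci-type recurrence shifted so that a_0 = a_1 = 1.
Iterating: a_0=1, a_1=1, a_2=2, a_3=3, a_4=5, a_5=8, a_6=13, a_7=21, a_8=34, a_9=55, ...
a_19 = 6765.

6765


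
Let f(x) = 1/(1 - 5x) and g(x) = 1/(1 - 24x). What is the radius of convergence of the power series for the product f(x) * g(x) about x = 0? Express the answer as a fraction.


The radius of 1/(1 - 5x) is 1/5 (nearest singularity at x = 1/5), and the radius of 1/(1 - 24x) is 1/24.
The product f(x)*g(x) = 1/((1 - 5x)(1 - 24x)) has singularities at both 1/5 and 1/24, so its radius of convergence is the distance to the nearest one:
min(1/5, 1/24) = 1/24.

1/24


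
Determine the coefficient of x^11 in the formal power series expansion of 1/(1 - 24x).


The geometric series identity gives 1/(1 - c x) = sum_{k>=0} c^k x^k, so the coefficient of x^k is c^k.
Here c = 24 and k = 11.
Computing: 24^11 = 1521681143169024

1521681143169024


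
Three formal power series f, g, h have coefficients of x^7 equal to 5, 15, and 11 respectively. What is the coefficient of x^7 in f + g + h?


Series addition is componentwise:
5 + 15 + 11
= 31

31


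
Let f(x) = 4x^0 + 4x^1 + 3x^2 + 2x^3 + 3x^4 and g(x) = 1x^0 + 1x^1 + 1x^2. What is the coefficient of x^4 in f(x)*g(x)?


Cauchy product at x^4:
3*1 + 2*1 + 3*1
= 8

8


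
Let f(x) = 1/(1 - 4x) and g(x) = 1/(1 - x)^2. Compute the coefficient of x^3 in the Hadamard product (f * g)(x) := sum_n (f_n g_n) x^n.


f has coefficients f_k = 4^k. For g = 1/(1 - x)^2 the coefficient is g_k = C(k + 1, 1) = k + 1. The Hadamard coefficient is (f * g)_k = 4^k * (k + 1).
For k = 3: 4^3 * 4 = 64 * 4 = 256.

256


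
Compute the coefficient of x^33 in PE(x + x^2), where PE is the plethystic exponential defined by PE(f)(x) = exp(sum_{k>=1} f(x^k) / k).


With f(x) = x + x^2, the exponent is sum_{k>=1} (x^k + x^(2k)) / k = -ln(1 - x) - ln(1 - x^2). Exponentiating:
PE(x + x^2) = 1 / ((1 - x)(1 - x^2)).
This is the generating function for partitions of n into parts of size 1 or 2. The number of 2's can be any j in 0..16, and the rest are 1's, so
[x^33] = floor(33/2) + 1 = 17.

17


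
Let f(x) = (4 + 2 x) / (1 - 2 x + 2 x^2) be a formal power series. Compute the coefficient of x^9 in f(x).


Write f(x) = sum_{k>=0} a_k x^k. Multiplying both sides by 1 - 2 x + 2 x^2 gives
(1 - 2 x + 2 x^2) sum_{k>=0} a_k x^k = 4 + 2 x.
Matching coefficients:
 x^0: a_0 = 4
 x^1: a_1 - 2 a_0 = 2  =>  a_1 = 2*4 + 2 = 10
 x^k (k >= 2): a_k = 2 a_{k-1} - 2 a_{k-2}.
Iterating: a_2 = 12, a_3 = 4, a_4 = -16, a_5 = -40, a_6 = -48, a_7 = -16, a_8 = 64, a_9 = 160.
So the coefficient of x^9 is 160.

160


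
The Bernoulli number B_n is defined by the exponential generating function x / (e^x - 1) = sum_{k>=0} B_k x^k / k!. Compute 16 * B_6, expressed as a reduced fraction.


Bernoulli numbers can also be computed recursively via B_0 = 1 and sum_{j=0}^{m} C(m+1, j) B_j = 0 for m >= 1. Odd-index Bernoulli numbers vanish for k >= 3.
Computing B_6 = 1/42, so 16 * B_6 = 16 * 1/42 = 8/21.

8/21


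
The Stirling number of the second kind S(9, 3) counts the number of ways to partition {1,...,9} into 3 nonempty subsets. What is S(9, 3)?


Using the explicit formula S(n,k) = (1/k!) sum_{j=0}^{k} (-1)^(k-j) C(k,j) j^n:
S(9, 3) = 3025
Equivalently, S(n,k) is n! times the coefficient of x^n in the EGF (e^x - 1)^k / k!.

3025


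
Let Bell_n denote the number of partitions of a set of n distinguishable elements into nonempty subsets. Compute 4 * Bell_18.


Bell_18 can be computed from the Bell triangle or from Dobinski's identity Bell_n = (1/e) * sum_{k>=0} k^n / k!.
Computing Bell_18 = 682076806159.
Then 4 * 682076806159 = 2728307224636.

2728307224636


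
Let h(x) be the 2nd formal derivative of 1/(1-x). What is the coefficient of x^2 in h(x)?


Differentiating 2 times: d^2/dx^2 [1/(1-x)] = 2!/(1-x)^3.
The expansion 1/(1-x)^3 = sum_{k>=0} C(k+2, 2) x^k, so the coefficient of x^n in 2!/(1-x)^3 is 2! * C(n+2, 2).
For n = 2: 2 * C(4, 2) = 2 * 6 = 12

12


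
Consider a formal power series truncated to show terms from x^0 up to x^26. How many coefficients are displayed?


From x^0 to x^26 inclusive, the count is 26 - 0 + 1 = 27.

27


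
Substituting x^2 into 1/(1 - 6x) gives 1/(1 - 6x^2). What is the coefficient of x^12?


The coefficient of x^(2m) in 1/(1 - 6x^2) is 6^m.
With n = 12 = 2*6, the coefficient is 6^6 = 46656.

46656


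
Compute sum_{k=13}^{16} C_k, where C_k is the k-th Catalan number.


C_13 through C_16: 742900, 2674440, 9694845, 35357670
Sum = 742900 + 2674440 + 9694845 + 35357670
= 48469855

48469855


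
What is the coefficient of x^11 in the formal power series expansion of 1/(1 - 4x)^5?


The general identity 1/(1 - c x)^r = sum_{k>=0} c^k C(k + r - 1, r - 1) x^k follows by substituting y = c x into 1/(1 - y)^r = sum_{k>=0} C(k + r - 1, r - 1) y^k.
For c = 4, r = 5, k = 11:
4^11 * C(15, 4) = 4194304 * 1365 = 5725224960.

5725224960


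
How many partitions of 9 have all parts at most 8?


Using the generating function (1-x)^(-1)(1-x^2)^(-1)...(1-x^8)^(-1),
the coefficient of x^9 counts these restricted partitions.
Result = 29

29


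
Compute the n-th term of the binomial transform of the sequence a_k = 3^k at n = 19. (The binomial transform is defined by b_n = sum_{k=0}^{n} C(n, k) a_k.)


With a_k = 3^k, b_n = sum_{k=0}^{n} C(n, k) 3^k = (1 + 3)^n by the binomial theorem.
For n = 19: (1 + 3)^19 = 4^19 = 274877906944.

274877906944


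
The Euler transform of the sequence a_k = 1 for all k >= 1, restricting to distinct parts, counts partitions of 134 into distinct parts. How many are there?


Partitions of 134 into distinct parts can be computed via generating function.
Product (1+x)(1+x^2)(1+x^3)...
The coefficient of x^134 = 6240974

6240974


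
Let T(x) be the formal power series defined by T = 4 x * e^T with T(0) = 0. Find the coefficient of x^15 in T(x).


Apply the Lagrange inversion formula: if T = 4 x * phi(T) with phi(t) = e^t, then
[x^n] T = 4^n * (1/n) [t^(n-1)] phi(t)^n = 4^n * (1/n) [t^(n-1)] e^(n t) = 4^n * (1/n) * n^(n-1) / (n-1)! = 4^n * n^(n-1) / n!.
When c = 1 this is the Cayley count of rooted labeled trees on n vertices, divided by n!.
For n = 15: 4^15 * 15^14 / 15! = 1073741824 * 29192926025390625/1307674368000 = 167961600000000000/7007.

167961600000000000/7007


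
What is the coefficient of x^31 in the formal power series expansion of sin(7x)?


The Maclaurin series is sin(t) = sum_{k>=0} (-1)^k t^(2k+1) / (2k+1)!, so substituting t = 7x, only odd powers of x are nonzero, with coefficient of x^(2k+1) equal to (-1)^k 7^(2k+1) / (2k+1)!.
Write 31 = 2*15 + 1, giving the coefficient (-1)^15 * 7^31 / 31! = -157775382034845806615042743/8222838654177922817725562880000000 = -65712362363534280139543/3424755790994553443450880000000.

-65712362363534280139543/3424755790994553443450880000000


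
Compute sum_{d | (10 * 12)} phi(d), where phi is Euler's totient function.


First, 10 * 12 = 120. One classical identity is sum_{d | n} phi(d) = n (each k in [1, n] has a unique gcd with n, and among the k's with gcd(k, n) = n/d there are phi(d) of them). So the sum equals 120. We also verify directly:
Divisors of 120: 1, 2, 3, 4, 5, 6, 8, 10, 12, 15, 20, 24, 30, 40, 60, 120.
phi values: 1, 1, 2, 2, 4, 2, 4, 4, 4, 8, 8, 8, 8, 16, 16, 32.
Sum = 120.

120


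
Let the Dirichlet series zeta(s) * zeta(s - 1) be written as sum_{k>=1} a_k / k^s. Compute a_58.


Convolution gives a_k = sum_{d | k} d * 1 = sum_{d | k} d = sigma(k), the sum of positive divisors of k.
For k = 58, the divisors are 1, 2, 29, 58, so
sigma(58) = 1 + 2 + 29 + 58 = 90.

90


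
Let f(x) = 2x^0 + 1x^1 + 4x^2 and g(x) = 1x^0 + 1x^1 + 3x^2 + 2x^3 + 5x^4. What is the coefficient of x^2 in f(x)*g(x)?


Cauchy product at x^2:
2*3 + 1*1 + 4*1
= 11

11


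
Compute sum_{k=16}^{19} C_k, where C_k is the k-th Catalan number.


C_16 through C_19: 35357670, 129644790, 477638700, 1767263190
Sum = 35357670 + 129644790 + 477638700 + 1767263190
= 2409904350

2409904350


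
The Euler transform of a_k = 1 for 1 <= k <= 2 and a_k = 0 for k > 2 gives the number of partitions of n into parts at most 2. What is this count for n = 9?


Partitions of 9 into parts at most 2:
Using generating function (1-x)^(-1)(1-x^2)^(-1),
the coefficient of x^9 = 5

5


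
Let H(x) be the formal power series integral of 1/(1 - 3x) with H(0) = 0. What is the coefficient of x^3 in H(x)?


1/(1 - 3x) = sum_{k>=0} 3^k x^k. Integrating termwise with H(0) = 0:
H(x) = sum_{k>=0} 3^k x^(k+1) / (k+1) = sum_{m>=1} 3^(m-1) x^m / m.
For m = 3: 3^2/3 = 9/3 = 3.

3


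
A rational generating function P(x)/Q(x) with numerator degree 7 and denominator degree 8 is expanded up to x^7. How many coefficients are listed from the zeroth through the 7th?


Expanding up to x^7 gives the coefficients for x^0, x^1, ..., x^7.
That is 7 + 1 = 8 coefficients in total.

8


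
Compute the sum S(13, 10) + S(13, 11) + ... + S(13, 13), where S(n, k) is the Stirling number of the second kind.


By definition, S(n, k) counts partitions of an n-set into exactly k nonempty blocks.
Computing row n = 13 for k = 10..13:
S(13, k): 39325, 2431, 78, 1
Sum = 41835.

41835


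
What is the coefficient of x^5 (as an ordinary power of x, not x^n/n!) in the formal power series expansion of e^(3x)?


The exponential series is e^y = sum_{k>=0} y^k / k!. Substituting y = 3x gives
e^(3x) = sum_{k>=0} 3^k x^k / k!.
So the coefficient of x^n is a^n/n! with a = 3, n = 5:
3^5 / 5! = 243/120 = 81/40

81/40


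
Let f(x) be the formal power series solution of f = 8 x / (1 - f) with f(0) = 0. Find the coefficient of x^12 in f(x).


Apply Lagrange inversion: f = 8 x * phi(f) with phi(t) = 1/(1 - t), so
[x^n] f = 8^n * (1/n) [t^(n-1)] phi(t)^n = 8^n * (1/n) [t^(n-1)] (1 - t)^(-n) = 8^n * (1/n) C(2n - 2, n - 1) = 8^n * C_{n-1}.
For n = 12: C_11 = C(22, 11) / 12 = 705432/12 = 58786.
With the 8^12 = 68719476736 factor, the coefficient is 68719476736 * 58786 = 4039743159402496.

4039743159402496


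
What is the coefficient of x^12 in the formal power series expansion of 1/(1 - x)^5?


The expansion 1/(1 - x)^r = sum_{k>=0} C(k + r - 1, r - 1) x^k follows from the multiset / negative-binomial theorem (or from repeated differentiation of the geometric series).
For r = 5 and k = 12:
C(16, 4) = 20922789888000 / (24 * 479001600) = 1820.

1820


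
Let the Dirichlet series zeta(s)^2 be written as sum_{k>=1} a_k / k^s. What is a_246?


The Dirichlet convolution of the constant function 1 with itself gives (1 * 1)(k) = sum_{d | k} 1 = d(k), the number of positive divisors of k.
Since zeta(s) = sum_{k>=1} 1/k^s, we have zeta(s)^2 = sum_{k>=1} d(k)/k^s, so a_k = d(k).
For k = 246: the divisors are 1, 2, 3, 6, 41, 82, 123, 246.
Count = 8.

8


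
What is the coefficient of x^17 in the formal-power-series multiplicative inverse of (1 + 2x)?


The inverse is 1/(1 + 2x). Apply the geometric identity 1/(1 - y) = sum_{k>=0} y^k with y = -2x:
1/(1 + 2x) = sum_{k>=0} (-2)^k x^k.
So the coefficient of x^17 is (-2)^17 = -131072.

-131072


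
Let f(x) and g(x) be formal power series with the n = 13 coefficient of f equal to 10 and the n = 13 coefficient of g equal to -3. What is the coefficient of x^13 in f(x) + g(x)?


Addition of formal power series is termwise.
The coefficient of x^13 in f + g = 10 + -3
= 7

7


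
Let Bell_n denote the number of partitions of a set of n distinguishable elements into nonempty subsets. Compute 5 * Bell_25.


Bell_25 can be computed from the Bell triangle or from Dobinski's identity Bell_n = (1/e) * sum_{k>=0} k^n / k!.
Computing Bell_25 = 4638590332229999353.
Then 5 * 4638590332229999353 = 23192951661149996765.

23192951661149996765


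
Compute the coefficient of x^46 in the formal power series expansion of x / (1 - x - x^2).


Let f(x) = sum_{k>=0} a_k x^k. Multiplying f(x) * (1 - x - x^2) = x and matching coefficients gives a_0 = 0, a_1 = 1, and a_k = a_{k-1} + a_{k-2} for k >= 2. These are the Fibonacci numbers F_k.
Iterating from F_0 = 0, F_1 = 1:
F_0=0, F_1=1, F_2=1, F_3=2, F_4=3, F_5=5, F_6=8, F_7=13, F_8=21, F_9=34, ...
F_46 = 1836311903.

1836311903


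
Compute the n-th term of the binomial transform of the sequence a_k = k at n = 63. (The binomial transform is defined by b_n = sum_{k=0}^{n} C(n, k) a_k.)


With a_k = k, b_n = sum_{k=0}^{n} C(n, k) k. Using k * C(n, k) = n * C(n-1, k-1) gives b_n = n * sum_{k>=1} C(n-1, k-1) = n * 2^(n-1).
For n = 63: 63 * 2^62 = 63 * 4611686018427387904 = 290536219160925437952.

290536219160925437952


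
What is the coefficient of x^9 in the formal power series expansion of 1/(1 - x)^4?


The negative binomial / multiset identity is
1/(1 - x)^r = sum_{k>=0} C(k + r - 1, r - 1) x^k.
Here r = 4 and k = 9, so the coefficient is
C(9 + 3, 3) = C(12, 3)
= 220

220


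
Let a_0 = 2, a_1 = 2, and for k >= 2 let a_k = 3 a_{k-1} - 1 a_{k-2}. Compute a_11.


Iterating the recurrence forward:
a_0 = 2
a_1 = 2
a_2 = 3*2 - 1*2 = 4
a_3 = 3*4 - 1*2 = 10
a_4 = 3*10 - 1*4 = 26
a_5 = 3*26 - 1*10 = 68
a_6 = 3*68 - 1*26 = 178
a_7 = 3*178 - 1*68 = 466
a_8 = 3*466 - 1*178 = 1220
a_9 = 3*1220 - 1*466 = 3194
a_10 = 3*3194 - 1*1220 = 8362
a_11 = 3*8362 - 1*3194 = 21892
So a_11 = 21892.

21892


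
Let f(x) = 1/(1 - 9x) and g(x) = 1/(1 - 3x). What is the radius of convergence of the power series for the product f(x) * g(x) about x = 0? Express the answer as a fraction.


The radius of 1/(1 - 9x) is 1/9 (nearest singularity at x = 1/9), and the radius of 1/(1 - 3x) is 1/3.
The product f(x)*g(x) = 1/((1 - 9x)(1 - 3x)) has singularities at both 1/9 and 1/3, so its radius of convergence is the distance to the nearest one:
min(1/9, 1/3) = 1/9.

1/9


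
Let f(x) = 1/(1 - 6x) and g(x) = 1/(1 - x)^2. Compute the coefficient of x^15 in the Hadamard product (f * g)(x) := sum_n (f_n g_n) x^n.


f has coefficients f_k = 6^k. For g = 1/(1 - x)^2 the coefficient is g_k = C(k + 1, 1) = k + 1. The Hadamard coefficient is (f * g)_k = 6^k * (k + 1).
For k = 15: 6^15 * 16 = 470184984576 * 16 = 7522959753216.

7522959753216


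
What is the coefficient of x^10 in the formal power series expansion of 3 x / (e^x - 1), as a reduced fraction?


The exponential generating function for Bernoulli numbers is
x / (e^x - 1) = sum_{k>=0} B_k x^k / k!.
So the coefficient of x^10 in 3 x / (e^x - 1) is 3 B_10 / 10!.
Computing: B_10 = 5/66, 10! = 3628800, giving
3 * 5/66 / 3628800 = 1/15966720.

1/15966720


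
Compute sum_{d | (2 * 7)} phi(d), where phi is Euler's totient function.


First, 2 * 7 = 14. One classical identity is sum_{d | n} phi(d) = n (each k in [1, n] has a unique gcd with n, and among the k's with gcd(k, n) = n/d there are phi(d) of them). So the sum equals 14. We also verify directly:
Divisors of 14: 1, 2, 7, 14.
phi values: 1, 1, 6, 6.
Sum = 14.

14


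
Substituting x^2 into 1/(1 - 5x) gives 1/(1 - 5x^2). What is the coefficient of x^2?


The coefficient of x^(2m) in 1/(1 - 5x^2) is 5^m.
With n = 2 = 2*1, the coefficient is 5^1 = 5.

5


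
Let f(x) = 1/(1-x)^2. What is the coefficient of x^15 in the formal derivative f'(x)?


Differentiate: d/dx [ 1/(1-x)^r ] = r / (1-x)^(r+1).
Here r = 2, so f'(x) = 2 / (1-x)^3.
The expansion of 1/(1-x)^(r+1) has coefficient of x^n equal to C(n+r, r).
So the coefficient of x^15 in f'(x) is
2 * C(17, 2) = 2 * 136 = 272

272


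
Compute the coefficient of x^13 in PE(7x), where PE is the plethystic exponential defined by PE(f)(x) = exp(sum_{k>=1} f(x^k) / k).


With f(x) = 7x, the exponent is sum_{k>=1} 7 x^k / k = 7 * (-ln(1 - x)). Exponentiating:
PE(7x) = exp(-7 ln(1 - x)) = 1/(1 - x)^7.
By the negative binomial expansion, [x^n] 1/(1 - x)^7 = C(n + 6, 6).
For n = 13: C(19, 6) = 27132.

27132


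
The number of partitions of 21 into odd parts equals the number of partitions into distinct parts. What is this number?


Computing partitions of 21 into odd parts (1, 3, 5, ...):
Using the generating function prod_{k>=0} 1/(1-x^(2k+1)),
the count is 76

76


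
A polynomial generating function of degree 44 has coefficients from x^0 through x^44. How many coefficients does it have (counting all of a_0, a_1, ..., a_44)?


A polynomial of degree 44 takes the form a_0 + a_1 x + ... + a_44 x^44.
The number of coefficients is 44 + 1 = 45.

45


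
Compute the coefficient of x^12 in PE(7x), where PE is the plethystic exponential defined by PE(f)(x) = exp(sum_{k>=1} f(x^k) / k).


With f(x) = 7x, the exponent is sum_{k>=1} 7 x^k / k = 7 * (-ln(1 - x)). Exponentiating:
PE(7x) = exp(-7 ln(1 - x)) = 1/(1 - x)^7.
By the negative binomial expansion, [x^n] 1/(1 - x)^7 = C(n + 6, 6).
For n = 12: C(18, 6) = 18564.

18564


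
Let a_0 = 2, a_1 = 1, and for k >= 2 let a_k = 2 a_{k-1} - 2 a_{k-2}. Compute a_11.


Iterating the recurrence forward:
a_0 = 2
a_1 = 1
a_2 = 2*1 - 2*2 = -2
a_3 = 2*-2 - 2*1 = -6
a_4 = 2*-6 - 2*-2 = -8
a_5 = 2*-8 - 2*-6 = -4
a_6 = 2*-4 - 2*-8 = 8
a_7 = 2*8 - 2*-4 = 24
a_8 = 2*24 - 2*8 = 32
a_9 = 2*32 - 2*24 = 16
a_10 = 2*16 - 2*32 = -32
a_11 = 2*-32 - 2*16 = -96
So a_11 = -96.

-96


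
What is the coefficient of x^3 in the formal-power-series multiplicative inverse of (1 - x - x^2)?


Let the inverse be f(x) = sum_{k>=0} a_k x^k. From f(x) * (1 - x - x^2) = 1 and matching coefficients:
 x^0: a_0 = 1.
 x^1: a_1 - a_0 = 0, so a_1 = 1.
 x^k (k >= 2): a_k - a_{k-1} - a_{k-2} = 0, i.e. a_k = a_{k-1} + a_{k-2}.
This is the Fibonacci-type recurrence shifted so that a_0 = a_1 = 1.
Iterating: a_0=1, a_1=1, a_2=2, a_3=3
a_3 = 3.

3


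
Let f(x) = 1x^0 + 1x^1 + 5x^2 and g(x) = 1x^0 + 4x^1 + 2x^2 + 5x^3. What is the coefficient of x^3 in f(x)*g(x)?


Cauchy product at x^3:
1*5 + 1*2 + 5*4
= 27

27


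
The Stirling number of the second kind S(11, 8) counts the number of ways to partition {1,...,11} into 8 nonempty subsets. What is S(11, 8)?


Using the explicit formula S(n,k) = (1/k!) sum_{j=0}^{k} (-1)^(k-j) C(k,j) j^n:
S(11, 8) = 11880
Equivalently, S(n,k) is n! times the coefficient of x^n in the EGF (e^x - 1)^k / k!.

11880


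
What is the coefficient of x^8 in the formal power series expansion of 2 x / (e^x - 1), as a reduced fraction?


The exponential generating function for Bernoulli numbers is
x / (e^x - 1) = sum_{k>=0} B_k x^k / k!.
So the coefficient of x^8 in 2 x / (e^x - 1) is 2 B_8 / 8!.
Computing: B_8 = -1/30, 8! = 40320, giving
2 * -1/30 / 40320 = -1/604800.

-1/604800


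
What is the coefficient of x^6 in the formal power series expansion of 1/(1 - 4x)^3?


The general identity 1/(1 - c x)^r = sum_{k>=0} c^k C(k + r - 1, r - 1) x^k follows by substituting y = c x into 1/(1 - y)^r = sum_{k>=0} C(k + r - 1, r - 1) y^k.
For c = 4, r = 3, k = 6:
4^6 * C(8, 2) = 4096 * 28 = 114688.

114688


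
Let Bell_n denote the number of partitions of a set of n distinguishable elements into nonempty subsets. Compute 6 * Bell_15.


Bell_15 can be computed from the Bell triangle or from Dobinski's identity Bell_n = (1/e) * sum_{k>=0} k^n / k!.
Computing Bell_15 = 1382958545.
Then 6 * 1382958545 = 8297751270.

8297751270


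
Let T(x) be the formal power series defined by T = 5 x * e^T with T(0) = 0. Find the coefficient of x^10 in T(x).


Apply the Lagrange inversion formula: if T = 5 x * phi(T) with phi(t) = e^t, then
[x^n] T = 5^n * (1/n) [t^(n-1)] phi(t)^n = 5^n * (1/n) [t^(n-1)] e^(n t) = 5^n * (1/n) * n^(n-1) / (n-1)! = 5^n * n^(n-1) / n!.
When c = 1 this is the Cayley count of rooted labeled trees on n vertices, divided by n!.
For n = 10: 5^10 * 10^9 / 10! = 9765625 * 1000000000/3628800 = 1525878906250/567.

1525878906250/567


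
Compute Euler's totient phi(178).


phi(n) counts integers in [1, n] coprime to n. Using the multiplicative formula phi(n) = n * prod_{p | n} (1 - 1/p):
178 = 2 * 89, so
phi(178) = 178 * (1 - 1/2) * (1 - 1/89) = 88.

88


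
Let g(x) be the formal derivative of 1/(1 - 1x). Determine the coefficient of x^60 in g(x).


Differentiate termwise: d/dx sum_{k>=0} 1^k x^k = sum_{k>=1} k 1^k x^(k-1) = sum_{j>=0} (j+1) 1^(j+1) x^j.
Equivalently, d/dx [1/(1 - 1x)] = 1/(1 - 1x)^2.
For j = 60: 61 * 1^61 = 61 * 1 = 61.

61


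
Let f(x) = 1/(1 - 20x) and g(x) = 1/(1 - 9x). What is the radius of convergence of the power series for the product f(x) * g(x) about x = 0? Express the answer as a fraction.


The radius of 1/(1 - 20x) is 1/20 (nearest singularity at x = 1/20), and the radius of 1/(1 - 9x) is 1/9.
The product f(x)*g(x) = 1/((1 - 20x)(1 - 9x)) has singularities at both 1/20 and 1/9, so its radius of convergence is the distance to the nearest one:
min(1/20, 1/9) = 1/20.

1/20


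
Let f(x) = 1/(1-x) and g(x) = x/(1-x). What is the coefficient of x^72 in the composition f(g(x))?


First simplify the composition: f(g(x)) = 1/(1 - x/(1-x)) = (1-x)/((1-x) - x) = (1-x)/(1-2x).
Now extract the coefficient. Write (1-x)/(1-2x) = 1/(1-2x) - x/(1-2x).
The coefficient of x^n in 1/(1-2x) is 2^n, and in x/(1-2x) is 2^(n-1) (for n >= 1).
So the coefficient of x^72 is 2^72 - 2^71 = 4722366482869645213696 - 2361183241434822606848 = 2361183241434822606848.

2361183241434822606848


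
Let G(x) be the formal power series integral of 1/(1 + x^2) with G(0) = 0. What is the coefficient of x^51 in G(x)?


1/(1 + x^2) = sum_{j>=0} (-1)^j x^(2j). Integrating termwise with G(0) = 0:
G(x) = sum_{j>=0} (-1)^j x^(2j+1) / (2j+1) = arctan(x).
Only odd powers are nonzero. For x^51 write 51 = 2*25 + 1, giving
(-1)^25 / 51 = -1/51 = -1/51.

-1/51


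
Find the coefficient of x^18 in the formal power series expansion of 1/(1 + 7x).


Write 1/(1 + c x) = 1/(1 - (-c) x) and apply the geometric-series identity
1/(1 - y) = sum_{k>=0} y^k to get 1/(1 + c x) = sum_{k>=0} (-c)^k x^k.
So the coefficient of x^k is (-c)^k = (-1)^k * c^k.
Here c = 7 and k = 18:
(-7)^18 = 1 * 1628413597910449 = 1628413597910449

1628413597910449


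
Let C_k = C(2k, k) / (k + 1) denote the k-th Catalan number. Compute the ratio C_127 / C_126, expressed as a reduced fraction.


Using C_k = (2k)! / (k! (k+1)!), the ratio C_{k+1}/C_k simplifies to
C_{k+1}/C_k = [(2k+2)! / ((k+1)! (k+2)!)] * [k! (k+1)! / (2k)!]
 = (2k+2)(2k+1) / ((k+1)(k+2)) = 2(2k+1) / (k+2).
For k = 126: 2(2*126 + 1) / (126 + 2) = 506/128 = 253/64.

253/64


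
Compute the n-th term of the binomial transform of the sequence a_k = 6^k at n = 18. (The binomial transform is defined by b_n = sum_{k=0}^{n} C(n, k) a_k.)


With a_k = 6^k, b_n = sum_{k=0}^{n} C(n, k) 6^k = (1 + 6)^n by the binomial theorem.
For n = 18: (1 + 6)^18 = 7^18 = 1628413597910449.

1628413597910449


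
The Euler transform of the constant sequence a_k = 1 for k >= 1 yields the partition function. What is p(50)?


The Euler transform converts the sequence a_k = 1 into the number of integer partitions.
Using the recurrence or dynamic programming:
p(50) = 204226

204226


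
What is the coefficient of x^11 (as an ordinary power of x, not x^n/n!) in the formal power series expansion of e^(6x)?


The exponential series is e^y = sum_{k>=0} y^k / k!. Substituting y = 6x gives
e^(6x) = sum_{k>=0} 6^k x^k / k!.
So the coefficient of x^n is a^n/n! with a = 6, n = 11:
6^11 / 11! = 362797056/39916800 = 17496/1925

17496/1925


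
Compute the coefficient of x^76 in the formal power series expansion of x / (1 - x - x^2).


Let f(x) = sum_{k>=0} a_k x^k. Multiplying f(x) * (1 - x - x^2) = x and matching coefficients gives a_0 = 0, a_1 = 1, and a_k = a_{k-1} + a_{k-2} for k >= 2. These are the Fibonacci numbers F_k.
Iterating from F_0 = 0, F_1 = 1:
F_0=0, F_1=1, F_2=1, F_3=2, F_4=3, F_5=5, F_6=8, F_7=13, F_8=21, F_9=34, ...
F_76 = 3416454622906707.

3416454622906707


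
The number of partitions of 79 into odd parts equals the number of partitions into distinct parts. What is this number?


Computing partitions of 79 into odd parts (1, 3, 5, ...):
Using the generating function prod_{k>=0} 1/(1-x^(2k+1)),
the count is 70488

70488


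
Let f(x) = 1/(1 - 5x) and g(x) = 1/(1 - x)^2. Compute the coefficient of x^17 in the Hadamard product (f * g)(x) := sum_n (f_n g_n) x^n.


f has coefficients f_k = 5^k. For g = 1/(1 - x)^2 the coefficient is g_k = C(k + 1, 1) = k + 1. The Hadamard coefficient is (f * g)_k = 5^k * (k + 1).
For k = 17: 5^17 * 18 = 762939453125 * 18 = 13732910156250.

13732910156250


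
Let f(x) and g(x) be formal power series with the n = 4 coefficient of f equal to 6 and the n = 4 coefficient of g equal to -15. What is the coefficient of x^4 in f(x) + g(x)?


Addition of formal power series is termwise.
The coefficient of x^4 in f + g = 6 + -15
= -9

-9


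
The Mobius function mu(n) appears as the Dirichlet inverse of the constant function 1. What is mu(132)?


132 has a squared prime factor, so mu(132) = 0.
Factorization reveals a repeated prime.

0


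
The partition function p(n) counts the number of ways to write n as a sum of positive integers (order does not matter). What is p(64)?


Using the generating function prod_{k>=1} 1/(1-x^k), we compute p(64).
By dynamic programming over parts 1 through 64:
p(64) = 1741630

1741630


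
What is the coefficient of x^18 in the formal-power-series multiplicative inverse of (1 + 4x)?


The inverse is 1/(1 + 4x). Apply the geometric identity 1/(1 - y) = sum_{k>=0} y^k with y = -4x:
1/(1 + 4x) = sum_{k>=0} (-4)^k x^k.
So the coefficient of x^18 is (-4)^18 = 68719476736.

68719476736


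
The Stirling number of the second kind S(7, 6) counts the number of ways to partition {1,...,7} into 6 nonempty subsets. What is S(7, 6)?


Using the explicit formula S(n,k) = (1/k!) sum_{j=0}^{k} (-1)^(k-j) C(k,j) j^n:
S(7, 6) = 21
Equivalently, S(n,k) is n! times the coefficient of x^n in the EGF (e^x - 1)^k / k!.

21


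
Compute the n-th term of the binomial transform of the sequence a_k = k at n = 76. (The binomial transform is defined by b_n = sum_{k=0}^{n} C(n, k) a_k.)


With a_k = k, b_n = sum_{k=0}^{n} C(n, k) k. Using k * C(n, k) = n * C(n-1, k-1) gives b_n = n * sum_{k>=1} C(n-1, k-1) = n * 2^(n-1).
For n = 76: 76 * 2^75 = 76 * 37778931862957161709568 = 2871198821584744289927168.

2871198821584744289927168


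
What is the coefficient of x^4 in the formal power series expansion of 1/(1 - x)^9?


The negative binomial / multiset identity is
1/(1 - x)^r = sum_{k>=0} C(k + r - 1, r - 1) x^k.
Here r = 9 and k = 4, so the coefficient is
C(4 + 8, 8) = C(12, 8)
= 495

495


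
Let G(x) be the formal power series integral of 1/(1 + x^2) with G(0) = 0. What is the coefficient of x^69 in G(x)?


1/(1 + x^2) = sum_{j>=0} (-1)^j x^(2j). Integrating termwise with G(0) = 0:
G(x) = sum_{j>=0} (-1)^j x^(2j+1) / (2j+1) = arctan(x).
Only odd powers are nonzero. For x^69 write 69 = 2*34 + 1, giving
(-1)^34 / 69 = 1/69 = 1/69.

1/69


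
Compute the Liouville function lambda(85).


The Liouville function is lambda(k) = (-1)^Omega(k), where Omega(k) counts the prime factors of k with multiplicity.
Factoring: 85 = 5 * 17, so Omega(85) = 2.
lambda(85) = (-1)^2 = 1.

1


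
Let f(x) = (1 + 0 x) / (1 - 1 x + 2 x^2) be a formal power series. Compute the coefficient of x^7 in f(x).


Write f(x) = sum_{k>=0} a_k x^k. Multiplying both sides by 1 - 1 x + 2 x^2 gives
(1 - 1 x + 2 x^2) sum_{k>=0} a_k x^k = 1 + 0 x.
Matching coefficients:
 x^0: a_0 = 1
 x^1: a_1 - 1 a_0 = 0  =>  a_1 = 1*1 + 0 = 1
 x^k (k >= 2): a_k = 1 a_{k-1} - 2 a_{k-2}.
Iterating: a_2 = -1, a_3 = -3, a_4 = -1, a_5 = 5, a_6 = 7, a_7 = -3.
So the coefficient of x^7 is -3.

-3


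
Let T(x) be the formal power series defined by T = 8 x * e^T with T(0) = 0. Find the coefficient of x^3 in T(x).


Apply the Lagrange inversion formula: if T = 8 x * phi(T) with phi(t) = e^t, then
[x^n] T = 8^n * (1/n) [t^(n-1)] phi(t)^n = 8^n * (1/n) [t^(n-1)] e^(n t) = 8^n * (1/n) * n^(n-1) / (n-1)! = 8^n * n^(n-1) / n!.
When c = 1 this is the Cayley count of rooted labeled trees on n vertices, divided by n!.
For n = 3: 8^3 * 3^2 / 3! = 512 * 9/6 = 768.

768


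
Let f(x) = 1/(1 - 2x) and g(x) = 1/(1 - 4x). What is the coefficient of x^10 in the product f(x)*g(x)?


The coefficient of x^n in f*g is the Cauchy product: sum_{k=0}^{n} a^k * b^(n-k).
With a=2, b=4, n=10:
sum_{k=0}^{10} 2^k * 4^(10-k)
= 2096128

2096128


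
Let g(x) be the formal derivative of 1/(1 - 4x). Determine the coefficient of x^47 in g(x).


Differentiate termwise: d/dx sum_{k>=0} 4^k x^k = sum_{k>=1} k 4^k x^(k-1) = sum_{j>=0} (j+1) 4^(j+1) x^j.
Equivalently, d/dx [1/(1 - 4x)] = 4/(1 - 4x)^2.
For j = 47: 48 * 4^48 = 48 * 79228162514264337593543950336 = 3802951800684688204490109616128.

3802951800684688204490109616128


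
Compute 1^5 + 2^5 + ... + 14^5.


This power sum has a closed form given by Faulhaber's formula
sum_{k=1}^{m} k^p = (1 / (p + 1)) * sum_{j=0}^{p} C(p + 1, j) B_j m^(p + 1 - j),
but for small m direct computation is fastest:
1 + 32 + 243 + 1024 + 3125 + 7776 + 16807 + 32768 + 59049 + 100000 + 161051 + 248832 + 371293 + 537824 = 1539825.

1539825


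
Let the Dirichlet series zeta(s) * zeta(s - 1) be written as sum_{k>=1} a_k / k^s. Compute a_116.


Convolution gives a_k = sum_{d | k} d * 1 = sum_{d | k} d = sigma(k), the sum of positive divisors of k.
For k = 116, the divisors are 1, 2, 4, 29, 58, 116, so
sigma(116) = 1 + 2 + 4 + 29 + 58 + 116 = 210.

210
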